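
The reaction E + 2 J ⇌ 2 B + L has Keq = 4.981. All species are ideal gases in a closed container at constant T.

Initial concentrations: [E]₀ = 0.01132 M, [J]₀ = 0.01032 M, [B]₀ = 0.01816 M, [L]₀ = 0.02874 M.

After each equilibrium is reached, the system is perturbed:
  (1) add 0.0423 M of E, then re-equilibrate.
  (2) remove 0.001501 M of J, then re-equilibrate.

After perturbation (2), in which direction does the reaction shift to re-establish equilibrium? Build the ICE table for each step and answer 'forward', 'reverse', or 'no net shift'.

Q₀ = 7.862 vs Keq = 4.981 ⇒ Q>K, reverse
Step 1:
                   E          J          B          L
  Initial    0.01132    0.01032    0.01816    0.02874
  Change  6.3832e-04   0.001277  -0.001277 -6.3832e-04
  Equil      0.01196     0.0116    0.01688     0.0281
  solve Keq expr → x = -6.3832e-04; check Q = 4.981
Then add 0.0423 M of E.
Step 2:
                   E          J          B          L
  Initial    0.05426     0.0116    0.01688     0.0281
  Change   -0.002173  -0.004345   0.004345   0.002173
  Equil      0.05209   0.007252    0.02123    0.03027
  solve Keq expr → x = 0.002173; check Q = 4.981
Then remove 0.001501 M of J.
Step 3:
                   E          J          B          L
  Initial    0.05209   0.005751    0.02123    0.03027
  Change  5.2434e-04   0.001049  -0.001049 -5.2434e-04
  Equil      0.05261   0.006799    0.02018    0.02975
  solve Keq expr → x = -5.2434e-04; check Q = 4.981

Direction: reverse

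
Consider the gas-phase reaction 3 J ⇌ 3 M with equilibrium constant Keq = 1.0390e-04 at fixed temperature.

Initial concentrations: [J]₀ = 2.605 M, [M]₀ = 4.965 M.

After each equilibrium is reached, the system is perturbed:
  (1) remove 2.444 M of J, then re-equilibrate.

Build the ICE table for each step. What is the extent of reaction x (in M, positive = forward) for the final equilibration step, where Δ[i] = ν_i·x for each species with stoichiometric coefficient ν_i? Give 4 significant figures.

Q₀ = 6.924 vs Keq = 1.0390e-04 ⇒ Q>K, reverse
Step 1:
                    J           M
  I             2.605       4.965
  C             4.625      -4.625
  E              7.23      0.3399
  solve Keq expr → x = -1.542; check Q = 1.0390e-04
Then remove 2.444 M of J.
Step 2:
                    J           M
  I             4.786      0.3399
  C            0.1097     -0.1097
  E             4.896      0.2302
  solve Keq expr → x = -0.03658; check Q = 1.0390e-04

x = -0.03658 M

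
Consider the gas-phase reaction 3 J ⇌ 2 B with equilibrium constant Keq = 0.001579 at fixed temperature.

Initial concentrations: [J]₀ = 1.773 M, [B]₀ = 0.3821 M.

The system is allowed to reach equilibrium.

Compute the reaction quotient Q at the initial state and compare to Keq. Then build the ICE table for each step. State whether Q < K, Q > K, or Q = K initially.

Q₀ = 0.0262 vs Keq = 0.001579 ⇒ Q>K, reverse
Step 1:
                   J          B
  I            1.773     0.3821
  C           0.3843    -0.2562
  E            2.157     0.1259
  solve Keq expr → x = -0.1281; check Q = 0.001579

Q₀ = 0.0262; Q > K (proceeds reverse)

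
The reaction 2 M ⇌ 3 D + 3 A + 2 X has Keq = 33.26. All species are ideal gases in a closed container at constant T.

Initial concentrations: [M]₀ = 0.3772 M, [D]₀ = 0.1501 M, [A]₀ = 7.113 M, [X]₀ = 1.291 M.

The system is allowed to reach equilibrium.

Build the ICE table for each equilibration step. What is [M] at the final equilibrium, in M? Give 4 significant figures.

[M]_eq = 0.3526 M

Q₀ = 14.26 vs Keq = 33.26 ⇒ Q<K, forward
Step 1:
                  M         D         A         X
  init       0.3772    0.1501     7.113     1.291
  Δ        -0.02459   0.03688   0.03688   0.02459
  eq         0.3526     0.187      7.15     1.316
  solve Keq expr → x = 0.01229; check Q = 33.26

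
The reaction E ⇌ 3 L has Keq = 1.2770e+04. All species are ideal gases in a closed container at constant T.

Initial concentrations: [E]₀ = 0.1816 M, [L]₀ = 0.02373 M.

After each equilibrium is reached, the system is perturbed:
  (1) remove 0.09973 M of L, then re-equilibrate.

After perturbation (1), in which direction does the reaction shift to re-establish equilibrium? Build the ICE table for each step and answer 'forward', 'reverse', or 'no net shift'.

Q₀ = 7.3583e-05 vs Keq = 1.2770e+04 ⇒ Q<K, forward
Step 1:
                    E           L
  I            0.1816     0.02373
  C           -0.1816      0.5448
  E        1.4387e-05      0.5685
  solve Keq expr → x = 0.1816; check Q = 1.2770e+04
Then remove 0.09973 M of L.
Step 2:
                    E           L
  I        1.4387e-05      0.4688
  C       -6.3201e-06  1.8960e-05
  E        8.0669e-06      0.4688
  solve Keq expr → x = 6.3201e-06; check Q = 1.2770e+04

Direction: forward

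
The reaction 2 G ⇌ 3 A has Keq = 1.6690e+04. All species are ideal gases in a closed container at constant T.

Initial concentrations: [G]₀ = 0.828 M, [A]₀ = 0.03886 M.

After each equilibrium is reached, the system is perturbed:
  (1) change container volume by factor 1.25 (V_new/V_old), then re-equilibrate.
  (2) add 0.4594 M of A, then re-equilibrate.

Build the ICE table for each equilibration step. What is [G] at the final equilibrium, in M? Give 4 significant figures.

Q₀ = 8.5595e-05 vs Keq = 1.6690e+04 ⇒ Q<K, forward
Step 1:
                  G         A
  Initial     0.828   0.03886
  Change     -0.817     1.225
  Equil       0.011     1.264
  solve Keq expr → x = 0.4085; check Q = 1.6690e+04
Then change container volume by factor 1.25 (V_new/V_old).
Step 2:
                  G         A
  Initial  0.008804     1.011
  Change  -9.1342e-04   0.00137
  Equil     0.00789     1.013
  solve Keq expr → x = 4.5671e-04; check Q = 1.6690e+04
Then add 0.4594 M of A.
Step 3:
                  G         A
  Initial   0.00789     1.472
  Change   0.005815 -0.008722
  Equil      0.0137     1.464
  solve Keq expr → x = -0.002907; check Q = 1.6690e+04

[G]_eq = 0.0137 M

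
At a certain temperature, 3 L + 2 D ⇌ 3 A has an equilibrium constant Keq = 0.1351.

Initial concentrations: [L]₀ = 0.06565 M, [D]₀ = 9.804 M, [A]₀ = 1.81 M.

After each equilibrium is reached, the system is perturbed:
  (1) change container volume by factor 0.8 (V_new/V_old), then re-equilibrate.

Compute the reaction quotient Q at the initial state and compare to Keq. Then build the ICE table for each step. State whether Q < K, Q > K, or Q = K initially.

Q₀ = 218 vs Keq = 0.1351 ⇒ Q>K, reverse
Step 1:
                  L         D         A
  Initial   0.06565     9.804      1.81
  Change     0.4857    0.3238   -0.4857
  Equil      0.5513     10.13     1.324
  solve Keq expr → x = -0.1619; check Q = 0.1351
Then change container volume by factor 0.8 (V_new/V_old).
Step 2:
                  L         D         A
  Initial    0.6892     12.66     1.655
  Change     -0.069    -0.046     0.069
  Equil      0.6202     12.61     1.724
  solve Keq expr → x = 0.023; check Q = 0.1351

Q₀ = 218; Q > K (proceeds reverse)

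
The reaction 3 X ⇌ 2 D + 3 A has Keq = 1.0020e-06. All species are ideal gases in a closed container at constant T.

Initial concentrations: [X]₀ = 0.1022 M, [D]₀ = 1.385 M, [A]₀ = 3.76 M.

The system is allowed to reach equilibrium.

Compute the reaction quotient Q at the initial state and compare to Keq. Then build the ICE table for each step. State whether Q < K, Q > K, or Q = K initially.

Q₀ = 9.5524e+04 vs Keq = 1.0020e-06 ⇒ Q>K, reverse
Step 1:
                    X           D           A
  I            0.1022       1.385        3.76
  C             2.075      -1.384      -2.075
  E             2.177    0.001471       1.685
  solve Keq expr → x = -0.6918; check Q = 1.0020e-06

Q₀ = 9.5524e+04; Q > K (proceeds reverse)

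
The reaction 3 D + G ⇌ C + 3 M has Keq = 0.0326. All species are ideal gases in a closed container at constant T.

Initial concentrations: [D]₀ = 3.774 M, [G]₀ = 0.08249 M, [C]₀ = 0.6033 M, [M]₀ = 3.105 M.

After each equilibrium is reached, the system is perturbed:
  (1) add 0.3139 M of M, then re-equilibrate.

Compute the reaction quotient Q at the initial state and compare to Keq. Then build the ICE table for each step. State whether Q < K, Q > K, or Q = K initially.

Q₀ = 4.073; Q > K (proceeds reverse)

Q₀ = 4.073 vs Keq = 0.0326 ⇒ Q>K, reverse
Step 1:
                   D          G          C          M
  init         3.774    0.08249     0.6033      3.105
  Δ            1.127     0.3758    -0.3758     -1.127
  eq           4.901     0.4583     0.2275      1.978
  solve Keq expr → x = -0.3758; check Q = 0.0326
Then add 0.3139 M of M.
Step 2:
                   D          G          C          M
  init         4.901     0.4583     0.2275      2.291
  Δ           0.1043    0.03477   -0.03477    -0.1043
  eq           5.006     0.4931     0.1927      2.187
  solve Keq expr → x = -0.03477; check Q = 0.0326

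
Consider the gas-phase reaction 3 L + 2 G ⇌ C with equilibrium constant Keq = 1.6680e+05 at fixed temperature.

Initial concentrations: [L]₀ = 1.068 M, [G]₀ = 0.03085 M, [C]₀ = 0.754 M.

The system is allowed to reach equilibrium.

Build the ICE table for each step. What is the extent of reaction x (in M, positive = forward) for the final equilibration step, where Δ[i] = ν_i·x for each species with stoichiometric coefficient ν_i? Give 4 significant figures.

x = 0.01439 M

Q₀ = 650.4 vs Keq = 1.6680e+05 ⇒ Q<K, forward
Step 1:
                   L          G          C
  init         1.068    0.03085      0.754
  Δ         -0.04317   -0.02878    0.01439
  eq           1.025   0.002069     0.7684
  solve Keq expr → x = 0.01439; check Q = 1.6680e+05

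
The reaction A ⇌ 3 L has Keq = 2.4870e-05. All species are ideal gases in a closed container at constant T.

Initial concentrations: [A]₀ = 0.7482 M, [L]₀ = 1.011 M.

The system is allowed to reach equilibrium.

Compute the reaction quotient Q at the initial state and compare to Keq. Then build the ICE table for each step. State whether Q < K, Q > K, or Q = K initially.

Q₀ = 1.381; Q > K (proceeds reverse)

Q₀ = 1.381 vs Keq = 2.4870e-05 ⇒ Q>K, reverse
Step 1:
                   A          L
  I           0.7482      1.011
  C            0.327    -0.9811
  E            1.075     0.0299
  solve Keq expr → x = -0.327; check Q = 2.4870e-05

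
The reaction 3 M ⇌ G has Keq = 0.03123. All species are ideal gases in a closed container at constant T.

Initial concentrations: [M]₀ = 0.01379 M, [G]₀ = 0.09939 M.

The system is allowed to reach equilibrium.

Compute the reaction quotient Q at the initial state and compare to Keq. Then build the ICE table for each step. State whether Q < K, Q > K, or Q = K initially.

Q₀ = 3.7901e+04 vs Keq = 0.03123 ⇒ Q>K, reverse
Step 1:
                  M         G
  init      0.01379   0.09939
  Δ          0.2954  -0.09847
  eq         0.3092 9.2311e-04
  solve Keq expr → x = -0.09847; check Q = 0.03123

Q₀ = 3.7901e+04; Q > K (proceeds reverse)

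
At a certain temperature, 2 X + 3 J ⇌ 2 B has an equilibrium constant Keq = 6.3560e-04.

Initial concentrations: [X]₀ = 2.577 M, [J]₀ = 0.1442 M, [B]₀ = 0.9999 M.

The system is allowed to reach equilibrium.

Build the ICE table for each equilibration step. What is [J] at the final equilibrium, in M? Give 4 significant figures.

Q₀ = 50.21 vs Keq = 6.3560e-04 ⇒ Q>K, reverse
Step 1:
                  X         J         B
  Initial     2.577    0.1442    0.9999
  Change      0.853      1.28    -0.853
  Equil        3.43     1.424    0.1469
  solve Keq expr → x = -0.4265; check Q = 6.3560e-04

[J]_eq = 1.424 M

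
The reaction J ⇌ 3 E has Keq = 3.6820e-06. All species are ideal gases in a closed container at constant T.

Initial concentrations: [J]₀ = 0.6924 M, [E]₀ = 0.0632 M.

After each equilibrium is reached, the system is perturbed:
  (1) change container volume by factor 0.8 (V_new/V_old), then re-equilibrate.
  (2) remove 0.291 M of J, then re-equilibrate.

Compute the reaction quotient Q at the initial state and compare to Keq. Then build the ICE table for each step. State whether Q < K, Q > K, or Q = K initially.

Q₀ = 3.6458e-04 vs Keq = 3.6820e-06 ⇒ Q>K, reverse
Step 1:
                   J          E
  init        0.6924     0.0632
  Δ          0.01648   -0.04943
  eq          0.7089    0.01377
  solve Keq expr → x = -0.01648; check Q = 3.6820e-06
Then change container volume by factor 0.8 (V_new/V_old).
Step 2:
                   J          E
  init        0.8861    0.01721
  Δ       7.9151e-04  -0.002375
  eq          0.8869    0.01484
  solve Keq expr → x = -7.9151e-04; check Q = 3.6820e-06
Then remove 0.291 M of J.
Step 3:
                   J          E
  init        0.5959    0.01484
  Δ       6.1246e-04  -0.001837
  eq          0.5965      0.013
  solve Keq expr → x = -6.1246e-04; check Q = 3.6820e-06

Q₀ = 3.6458e-04; Q > K (proceeds reverse)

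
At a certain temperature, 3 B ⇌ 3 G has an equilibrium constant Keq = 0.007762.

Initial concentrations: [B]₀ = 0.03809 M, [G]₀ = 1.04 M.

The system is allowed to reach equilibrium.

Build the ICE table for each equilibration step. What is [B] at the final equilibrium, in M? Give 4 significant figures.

[B]_eq = 0.8999 M

Q₀ = 2.0355e+04 vs Keq = 0.007762 ⇒ Q>K, reverse
Step 1:
                    B           G
  I           0.03809        1.04
  C            0.8618     -0.8618
  E            0.8999      0.1782
  solve Keq expr → x = -0.2873; check Q = 0.007762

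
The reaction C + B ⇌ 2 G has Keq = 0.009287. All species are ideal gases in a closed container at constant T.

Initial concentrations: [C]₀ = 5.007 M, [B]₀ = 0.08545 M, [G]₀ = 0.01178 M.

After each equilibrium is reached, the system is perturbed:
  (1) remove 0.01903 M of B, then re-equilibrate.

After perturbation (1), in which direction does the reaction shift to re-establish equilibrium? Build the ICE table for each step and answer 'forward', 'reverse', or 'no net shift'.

Q₀ = 3.2434e-04 vs Keq = 0.009287 ⇒ Q<K, forward
Step 1:
                  C         B         G
  init        5.007   0.08545   0.01178
  Δ        -0.02135  -0.02135    0.0427
  eq          4.986    0.0641   0.05448
  solve Keq expr → x = 0.02135; check Q = 0.009287
Then remove 0.01903 M of B.
Step 2:
                  C         B         G
  init        4.986   0.04507   0.05448
  Δ        0.003516  0.003516 -0.007032
  eq          4.989   0.04859   0.04745
  solve Keq expr → x = -0.003516; check Q = 0.009287

Direction: reverse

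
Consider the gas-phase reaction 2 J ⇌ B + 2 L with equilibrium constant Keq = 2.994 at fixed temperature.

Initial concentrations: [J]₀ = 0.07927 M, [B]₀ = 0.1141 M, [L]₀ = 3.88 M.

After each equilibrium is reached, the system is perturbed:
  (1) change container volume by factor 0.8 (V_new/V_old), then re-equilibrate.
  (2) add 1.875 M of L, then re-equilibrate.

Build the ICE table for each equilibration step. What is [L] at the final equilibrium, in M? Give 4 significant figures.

Q₀ = 273.4 vs Keq = 2.994 ⇒ Q>K, reverse
Step 1:
                   J          B          L
  Initial    0.07927     0.1141       3.88
  Change       0.195   -0.09751     -0.195
  Equil       0.2743    0.01659      3.685
  solve Keq expr → x = -0.09751; check Q = 2.994
Then change container volume by factor 0.8 (V_new/V_old).
Step 2:
                   J          B          L
  Initial     0.3429    0.02074      4.606
  Change    0.006852  -0.003426  -0.006852
  Equil       0.3497    0.01731      4.599
  solve Keq expr → x = -0.003426; check Q = 2.994
Then add 1.875 M of L.
Step 3:
                   J          B          L
  Initial     0.3497    0.01731      6.474
  Change     0.01548  -0.007738   -0.01548
  Equil       0.3652   0.009572      6.459
  solve Keq expr → x = -0.007738; check Q = 2.994

[L]_eq = 6.459 M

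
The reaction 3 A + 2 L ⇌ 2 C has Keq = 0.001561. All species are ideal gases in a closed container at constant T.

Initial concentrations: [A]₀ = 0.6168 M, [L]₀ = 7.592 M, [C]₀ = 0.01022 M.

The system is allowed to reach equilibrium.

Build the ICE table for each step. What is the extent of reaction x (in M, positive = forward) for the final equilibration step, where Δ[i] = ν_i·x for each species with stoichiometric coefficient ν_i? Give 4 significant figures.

Q₀ = 7.7225e-06 vs Keq = 0.001561 ⇒ Q<K, forward
Step 1:
                    A           L           C
  Initial      0.6168       7.592     0.01022
  Change      -0.1339    -0.08926     0.08926
  Equil        0.4829       7.503     0.09948
  solve Keq expr → x = 0.04463; check Q = 0.001561

x = 0.04463 M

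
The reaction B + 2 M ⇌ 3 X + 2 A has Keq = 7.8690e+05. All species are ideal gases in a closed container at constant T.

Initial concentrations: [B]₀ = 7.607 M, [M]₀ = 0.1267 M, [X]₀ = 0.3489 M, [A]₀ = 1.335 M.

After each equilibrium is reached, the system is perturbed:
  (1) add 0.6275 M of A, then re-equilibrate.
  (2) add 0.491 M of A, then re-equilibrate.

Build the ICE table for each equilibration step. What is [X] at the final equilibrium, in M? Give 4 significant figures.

Q₀ = 0.6199 vs Keq = 7.8690e+05 ⇒ Q<K, forward
Step 1:
                    B           M           X           A
  I             7.607      0.1267      0.3489       1.335
  C          -0.06323     -0.1265      0.1897      0.1265
  E             7.544  2.3710e-04      0.5386       1.461
  solve Keq expr → x = 0.06323; check Q = 7.8690e+05
Then add 0.6275 M of A.
Step 2:
                    B           M           X           A
  I             7.544  2.3710e-04      0.5386       2.089
  C        5.0820e-05  1.0164e-04 -1.5246e-04 -1.0164e-04
  E             7.544  3.3874e-04      0.5384       2.089
  solve Keq expr → x = -5.0820e-05; check Q = 7.8690e+05
Then add 0.491 M of A.
Step 3:
                    B           M           X           A
  I             7.544  3.3874e-04      0.5384        2.58
  C        3.9735e-05  7.9469e-05 -1.1920e-04 -7.9469e-05
  E             7.544  4.1821e-04      0.5383        2.58
  solve Keq expr → x = -3.9735e-05; check Q = 7.8690e+05

[X]_eq = 0.5383 M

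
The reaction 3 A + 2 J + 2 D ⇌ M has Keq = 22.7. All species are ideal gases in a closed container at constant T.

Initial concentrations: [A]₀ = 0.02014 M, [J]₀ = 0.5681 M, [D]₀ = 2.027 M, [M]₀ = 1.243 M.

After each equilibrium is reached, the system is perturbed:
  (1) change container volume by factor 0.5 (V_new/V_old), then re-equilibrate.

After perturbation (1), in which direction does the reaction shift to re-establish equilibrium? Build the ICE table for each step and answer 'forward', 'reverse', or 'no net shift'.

Direction: forward

Q₀ = 1.1475e+05 vs Keq = 22.7 ⇒ Q>K, reverse
Step 1:
                    A           J           D           M
  init        0.02014      0.5681       2.027       1.243
  Δ            0.2498      0.1665      0.1665    -0.08327
  eq             0.27      0.7346       2.194        1.16
  solve Keq expr → x = -0.08327; check Q = 22.7
Then change container volume by factor 0.5 (V_new/V_old).
Step 2:
                    A           J           D           M
  init         0.5399       1.469       4.387       2.319
  Δ           -0.3779     -0.2519     -0.2519       0.126
  eq            0.162       1.217       4.135       2.445
  solve Keq expr → x = 0.126; check Q = 22.7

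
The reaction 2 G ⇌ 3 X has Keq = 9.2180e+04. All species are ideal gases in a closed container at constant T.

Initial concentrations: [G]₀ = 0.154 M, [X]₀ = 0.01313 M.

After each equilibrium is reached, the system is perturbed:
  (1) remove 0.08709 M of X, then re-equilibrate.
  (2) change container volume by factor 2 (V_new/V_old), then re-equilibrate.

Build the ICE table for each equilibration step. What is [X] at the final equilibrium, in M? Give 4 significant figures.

Q₀ = 9.5445e-05 vs Keq = 9.2180e+04 ⇒ Q<K, forward
Step 1:
                   G          X
  init         0.154    0.01313
  Δ          -0.1536     0.2304
  eq      3.9585e-04     0.2435
  solve Keq expr → x = 0.0768; check Q = 9.2180e+04
Then remove 0.08709 M of X.
Step 2:
                   G          X
  init    3.9585e-04     0.1564
  Δ       -1.9147e-04 2.8721e-04
  eq      2.0437e-04     0.1567
  solve Keq expr → x = 9.5737e-05; check Q = 9.2180e+04
Then change container volume by factor 2 (V_new/V_old).
Step 3:
                   G          X
  init    1.0219e-04    0.07837
  Δ       -2.9868e-05 4.4802e-05
  eq      7.2319e-05    0.07841
  solve Keq expr → x = 1.4934e-05; check Q = 9.2180e+04

[X]_eq = 0.07841 M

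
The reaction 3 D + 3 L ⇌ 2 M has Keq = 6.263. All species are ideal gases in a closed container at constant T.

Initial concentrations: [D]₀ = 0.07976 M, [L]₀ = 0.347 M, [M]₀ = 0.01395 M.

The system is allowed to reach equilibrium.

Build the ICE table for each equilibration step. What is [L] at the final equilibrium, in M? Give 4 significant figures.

Q₀ = 9.179 vs Keq = 6.263 ⇒ Q>K, reverse
Step 1:
                   D          L          M
  Initial    0.07976      0.347    0.01395
  Change    0.002589   0.002589  -0.001726
  Equil      0.08235     0.3496    0.01222
  solve Keq expr → x = -8.6298e-04; check Q = 6.263

[L]_eq = 0.3496 M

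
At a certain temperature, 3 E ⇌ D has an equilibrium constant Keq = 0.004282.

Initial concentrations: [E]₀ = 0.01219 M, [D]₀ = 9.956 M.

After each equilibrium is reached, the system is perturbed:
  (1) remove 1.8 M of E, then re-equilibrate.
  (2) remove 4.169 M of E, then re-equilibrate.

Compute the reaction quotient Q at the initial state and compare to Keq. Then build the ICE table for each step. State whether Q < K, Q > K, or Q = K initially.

Q₀ = 5.4963e+06 vs Keq = 0.004282 ⇒ Q>K, reverse
Step 1:
                    E           D
  Initial     0.01219       9.956
  Change         11.3      -3.765
  Equil         11.31       6.191
  solve Keq expr → x = -3.765; check Q = 0.004282
Then remove 1.8 M of E.
Step 2:
                    E           D
  Initial       9.508       6.191
  Change        1.489     -0.4964
  Equil            11       5.694
  solve Keq expr → x = -0.4964; check Q = 0.004282
Then remove 4.169 M of E.
Step 3:
                    E           D
  Initial       6.828       5.694
  Change        3.388      -1.129
  Equil         10.22       4.565
  solve Keq expr → x = -1.129; check Q = 0.004282

Q₀ = 5.4963e+06; Q > K (proceeds reverse)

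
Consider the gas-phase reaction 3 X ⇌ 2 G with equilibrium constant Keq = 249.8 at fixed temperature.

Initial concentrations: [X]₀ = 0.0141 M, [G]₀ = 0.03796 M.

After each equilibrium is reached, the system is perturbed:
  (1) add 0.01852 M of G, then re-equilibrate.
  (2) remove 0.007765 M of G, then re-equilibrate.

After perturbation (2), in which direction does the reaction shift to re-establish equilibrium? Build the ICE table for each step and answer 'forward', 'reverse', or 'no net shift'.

Q₀ = 514 vs Keq = 249.8 ⇒ Q>K, reverse
Step 1:
                    X           G
  init         0.0141     0.03796
  Δ          0.003164   -0.002109
  eq          0.01726     0.03585
  solve Keq expr → x = -0.001055; check Q = 249.8
Then add 0.01852 M of G.
Step 2:
                    X           G
  init        0.01726     0.05437
  Δ           0.00465     -0.0031
  eq          0.02191     0.05127
  solve Keq expr → x = -0.00155; check Q = 249.8
Then remove 0.007765 M of G.
Step 3:
                    X           G
  init        0.02191     0.04351
  Δ         -0.001894    0.001263
  eq          0.02002     0.04477
  solve Keq expr → x = 6.3142e-04; check Q = 249.8

Direction: forward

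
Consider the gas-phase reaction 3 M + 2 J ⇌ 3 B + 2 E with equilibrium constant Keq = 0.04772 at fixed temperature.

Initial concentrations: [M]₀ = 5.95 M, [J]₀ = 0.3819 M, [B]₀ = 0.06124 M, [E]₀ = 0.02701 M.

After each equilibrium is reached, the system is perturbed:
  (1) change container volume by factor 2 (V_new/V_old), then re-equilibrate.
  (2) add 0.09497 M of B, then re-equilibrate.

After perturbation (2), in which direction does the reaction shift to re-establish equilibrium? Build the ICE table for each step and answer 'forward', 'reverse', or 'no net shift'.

Direction: reverse

Q₀ = 5.4539e-09 vs Keq = 0.04772 ⇒ Q<K, forward
Step 1:
                    M           J           B           E
  Initial        5.95      0.3819     0.06124     0.02701
  Change      -0.4936     -0.3291      0.4936      0.3291
  Equil         5.456     0.05285      0.5548      0.3561
  solve Keq expr → x = 0.1645; check Q = 0.04772
Then change container volume by factor 2 (V_new/V_old).
Step 2:
                    M           J           B           E
  Initial       2.728     0.02642      0.2774       0.178
  Change            0           0           0           0
  Equil         2.728     0.02642      0.2774       0.178
  solve Keq expr → x = 0; check Q = 0.04772
Then add 0.09497 M of B.
Step 3:
                    M           J           B           E
  Initial       2.728     0.02642      0.3724       0.178
  Change      0.01474    0.009827    -0.01474   -0.009827
  Equil         2.743     0.03625      0.3576      0.1682
  solve Keq expr → x = -0.004913; check Q = 0.04772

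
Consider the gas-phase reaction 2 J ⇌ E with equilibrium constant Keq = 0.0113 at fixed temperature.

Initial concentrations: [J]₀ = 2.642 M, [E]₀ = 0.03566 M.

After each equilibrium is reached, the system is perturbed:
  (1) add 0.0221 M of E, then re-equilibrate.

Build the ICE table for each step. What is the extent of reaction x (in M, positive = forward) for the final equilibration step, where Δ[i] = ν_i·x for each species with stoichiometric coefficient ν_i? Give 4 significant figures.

Q₀ = 0.005109 vs Keq = 0.0113 ⇒ Q<K, forward
Step 1:
                    J           E
  init          2.642     0.03566
  Δ          -0.07733     0.03867
  eq            2.565     0.07433
  solve Keq expr → x = 0.03867; check Q = 0.0113
Then add 0.0221 M of E.
Step 2:
                    J           E
  init          2.565     0.09643
  Δ           0.03958    -0.01979
  eq            2.604     0.07664
  solve Keq expr → x = -0.01979; check Q = 0.0113

x = -0.01979 M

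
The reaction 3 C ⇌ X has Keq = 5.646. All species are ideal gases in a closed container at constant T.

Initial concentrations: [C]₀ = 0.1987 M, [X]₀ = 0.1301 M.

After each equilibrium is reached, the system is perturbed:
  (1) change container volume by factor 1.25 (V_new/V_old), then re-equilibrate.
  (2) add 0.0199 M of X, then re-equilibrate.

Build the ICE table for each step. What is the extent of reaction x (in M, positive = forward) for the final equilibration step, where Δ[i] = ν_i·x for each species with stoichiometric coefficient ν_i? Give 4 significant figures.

Q₀ = 16.58 vs Keq = 5.646 ⇒ Q>K, reverse
Step 1:
                   C          X
  init        0.1987     0.1301
  Δ          0.06821   -0.02274
  eq          0.2669     0.1074
  solve Keq expr → x = -0.02274; check Q = 5.646
Then change container volume by factor 1.25 (V_new/V_old).
Step 2:
                   C          X
  init        0.2135    0.08589
  Δ          0.02572  -0.008572
  eq          0.2392    0.07732
  solve Keq expr → x = -0.008572; check Q = 5.646
Then add 0.0199 M of X.
Step 3:
                   C          X
  init        0.2392    0.09722
  Δ           0.0146  -0.004866
  eq          0.2538    0.09235
  solve Keq expr → x = -0.004866; check Q = 5.646

x = -0.004866 M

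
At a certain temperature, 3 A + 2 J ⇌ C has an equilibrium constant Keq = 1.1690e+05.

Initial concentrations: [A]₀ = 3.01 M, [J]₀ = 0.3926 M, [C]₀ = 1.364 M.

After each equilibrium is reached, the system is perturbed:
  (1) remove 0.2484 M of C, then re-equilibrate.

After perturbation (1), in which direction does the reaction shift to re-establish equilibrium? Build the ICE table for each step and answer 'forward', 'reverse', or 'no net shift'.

Q₀ = 0.3245 vs Keq = 1.1690e+05 ⇒ Q<K, forward
Step 1:
                  A         J         C
  Initial      3.01    0.3926     1.364
  Change    -0.5874   -0.3916    0.1958
  Equil       2.423 9.6877e-04      1.56
  solve Keq expr → x = 0.1958; check Q = 1.1690e+05
Then remove 0.2484 M of C.
Step 2:
                  A         J         C
  Initial     2.423 9.6877e-04     1.311
  Change  -1.2060e-04 -8.0401e-05 4.0200e-05
  Equil       2.422 8.8837e-04     1.311
  solve Keq expr → x = 4.0200e-05; check Q = 1.1690e+05

Direction: forward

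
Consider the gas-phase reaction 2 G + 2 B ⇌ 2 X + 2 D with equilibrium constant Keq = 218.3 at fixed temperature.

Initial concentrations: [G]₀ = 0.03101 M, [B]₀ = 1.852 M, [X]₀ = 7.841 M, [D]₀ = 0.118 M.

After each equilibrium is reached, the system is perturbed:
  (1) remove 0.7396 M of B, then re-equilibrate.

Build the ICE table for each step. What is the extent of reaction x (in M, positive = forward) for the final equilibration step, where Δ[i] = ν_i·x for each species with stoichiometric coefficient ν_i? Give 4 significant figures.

x = -0.007213 M

Q₀ = 259.6 vs Keq = 218.3 ⇒ Q>K, reverse
Step 1:
                   G          B          X          D
  init       0.03101      1.852      7.841      0.118
  Δ         0.002142   0.002142  -0.002142  -0.002142
  eq         0.03315      1.854      7.839     0.1159
  solve Keq expr → x = -0.001071; check Q = 218.3
Then remove 0.7396 M of B.
Step 2:
                   G          B          X          D
  init       0.03315      1.115      7.839     0.1159
  Δ          0.01443    0.01443   -0.01443   -0.01443
  eq         0.04758      1.129      7.824     0.1014
  solve Keq expr → x = -0.007213; check Q = 218.3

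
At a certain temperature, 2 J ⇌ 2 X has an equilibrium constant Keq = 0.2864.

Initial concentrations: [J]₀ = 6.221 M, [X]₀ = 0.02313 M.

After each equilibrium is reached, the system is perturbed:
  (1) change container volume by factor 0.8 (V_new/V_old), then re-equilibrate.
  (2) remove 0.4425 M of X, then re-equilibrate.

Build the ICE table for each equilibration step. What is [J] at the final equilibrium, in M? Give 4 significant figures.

[J]_eq = 4.796 M

Q₀ = 1.3824e-05 vs Keq = 0.2864 ⇒ Q<K, forward
Step 1:
                    J           X
  I             6.221     0.02313
  C            -2.154       2.154
  E             4.067       2.177
  solve Keq expr → x = 1.077; check Q = 0.2864
Then change container volume by factor 0.8 (V_new/V_old).
Step 2:
                    J           X
  I             5.084       2.721
  C                 0           0
  E             5.084       2.721
  solve Keq expr → x = 0; check Q = 0.2864
Then remove 0.4425 M of X.
Step 3:
                    J           X
  I             5.084       2.278
  C           -0.2882      0.2882
  E             4.796       2.567
  solve Keq expr → x = 0.1441; check Q = 0.2864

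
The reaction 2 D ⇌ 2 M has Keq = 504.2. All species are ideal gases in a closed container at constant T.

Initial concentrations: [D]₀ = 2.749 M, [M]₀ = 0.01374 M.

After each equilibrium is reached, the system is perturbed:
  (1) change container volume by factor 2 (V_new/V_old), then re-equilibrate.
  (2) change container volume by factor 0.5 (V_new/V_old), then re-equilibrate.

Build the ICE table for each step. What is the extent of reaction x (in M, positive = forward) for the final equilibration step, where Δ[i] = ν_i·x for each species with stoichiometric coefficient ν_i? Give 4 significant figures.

Q₀ = 2.4982e-05 vs Keq = 504.2 ⇒ Q<K, forward
Step 1:
                  D         M
  Initial     2.749   0.01374
  Change     -2.631     2.631
  Equil      0.1178     2.645
  solve Keq expr → x = 1.316; check Q = 504.2
Then change container volume by factor 2 (V_new/V_old).
Step 2:
                  D         M
  Initial    0.0589     1.322
  Change          0         0
  Equil      0.0589     1.322
  solve Keq expr → x = 0; check Q = 504.2
Then change container volume by factor 0.5 (V_new/V_old).
Step 3:
                  D         M
  Initial    0.1178     2.645
  Change          0         0
  Equil      0.1178     2.645
  solve Keq expr → x = 0; check Q = 504.2

x = 0 M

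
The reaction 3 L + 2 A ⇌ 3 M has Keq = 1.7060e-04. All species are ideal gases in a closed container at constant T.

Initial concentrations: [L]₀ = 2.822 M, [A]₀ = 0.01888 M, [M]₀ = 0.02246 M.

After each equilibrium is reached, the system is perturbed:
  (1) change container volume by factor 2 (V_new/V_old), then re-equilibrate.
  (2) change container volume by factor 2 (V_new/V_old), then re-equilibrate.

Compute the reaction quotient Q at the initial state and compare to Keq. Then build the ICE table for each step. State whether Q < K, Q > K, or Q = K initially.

Q₀ = 0.001414 vs Keq = 1.7060e-04 ⇒ Q>K, reverse
Step 1:
                   L          A          M
  I            2.822    0.01888    0.02246
  C         0.009063   0.006042  -0.009063
  E            2.831    0.02492     0.0134
  solve Keq expr → x = -0.003021; check Q = 1.7060e-04
Then change container volume by factor 2 (V_new/V_old).
Step 2:
                   L          A          M
  I            1.416    0.01246   0.006698
  C         0.002154   0.001436  -0.002154
  E            1.418     0.0139   0.004545
  solve Keq expr → x = -7.1786e-04; check Q = 1.7060e-04
Then change container volume by factor 2 (V_new/V_old).
Step 3:
                   L          A          M
  I           0.7088   0.006948   0.002272
  C       7.6962e-04 5.1308e-04 -7.6962e-04
  E           0.7096   0.007461   0.001503
  solve Keq expr → x = -2.5654e-04; check Q = 1.7060e-04

Q₀ = 0.001414; Q > K (proceeds reverse)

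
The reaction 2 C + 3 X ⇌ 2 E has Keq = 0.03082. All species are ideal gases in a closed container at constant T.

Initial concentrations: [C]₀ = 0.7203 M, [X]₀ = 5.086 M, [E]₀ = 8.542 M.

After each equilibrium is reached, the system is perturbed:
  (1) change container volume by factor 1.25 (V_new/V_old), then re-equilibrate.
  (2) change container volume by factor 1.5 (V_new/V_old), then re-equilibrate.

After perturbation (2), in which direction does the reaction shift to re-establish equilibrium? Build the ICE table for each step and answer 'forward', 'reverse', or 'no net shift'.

Q₀ = 1.069 vs Keq = 0.03082 ⇒ Q>K, reverse
Step 1:
                  C         X         E
  init       0.7203     5.086     8.542
  Δ           1.396     2.094    -1.396
  eq          2.116      7.18     7.146
  solve Keq expr → x = -0.6979; check Q = 0.03082
Then change container volume by factor 1.25 (V_new/V_old).
Step 2:
                  C         X         E
  init        1.693     5.744     5.717
  Δ          0.3043    0.4565   -0.3043
  eq          1.997       6.2     5.413
  solve Keq expr → x = -0.1522; check Q = 0.03082
Then change container volume by factor 1.5 (V_new/V_old).
Step 3:
                  C         X         E
  init        1.331     4.133     3.608
  Δ          0.4181    0.6272   -0.4181
  eq           1.75     4.761      3.19
  solve Keq expr → x = -0.2091; check Q = 0.03082

Direction: reverse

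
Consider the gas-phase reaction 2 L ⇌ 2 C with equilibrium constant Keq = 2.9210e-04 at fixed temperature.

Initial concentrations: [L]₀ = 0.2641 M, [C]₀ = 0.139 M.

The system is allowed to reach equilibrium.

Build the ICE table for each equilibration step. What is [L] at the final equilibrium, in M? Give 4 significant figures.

Q₀ = 0.277 vs Keq = 2.9210e-04 ⇒ Q>K, reverse
Step 1:
                  L         C
  I          0.2641     0.139
  C          0.1322   -0.1322
  E          0.3963  0.006774
  solve Keq expr → x = -0.06611; check Q = 2.9210e-04

[L]_eq = 0.3963 M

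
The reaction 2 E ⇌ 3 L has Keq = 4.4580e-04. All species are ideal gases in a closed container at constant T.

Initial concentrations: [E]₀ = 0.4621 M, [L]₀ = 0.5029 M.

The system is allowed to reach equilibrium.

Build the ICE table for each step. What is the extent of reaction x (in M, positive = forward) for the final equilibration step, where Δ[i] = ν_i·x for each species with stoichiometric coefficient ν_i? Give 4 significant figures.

Q₀ = 0.5956 vs Keq = 4.4580e-04 ⇒ Q>K, reverse
Step 1:
                    E           L
  init         0.4621      0.5029
  Δ             0.293     -0.4396
  eq           0.7551     0.06335
  solve Keq expr → x = -0.1465; check Q = 4.4580e-04

x = -0.1465 M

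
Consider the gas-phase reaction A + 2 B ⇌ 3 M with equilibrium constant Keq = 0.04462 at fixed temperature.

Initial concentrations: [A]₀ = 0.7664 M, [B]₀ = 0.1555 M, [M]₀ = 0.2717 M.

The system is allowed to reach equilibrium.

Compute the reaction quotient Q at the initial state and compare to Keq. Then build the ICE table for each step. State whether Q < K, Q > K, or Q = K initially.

Q₀ = 1.082; Q > K (proceeds reverse)

Q₀ = 1.082 vs Keq = 0.04462 ⇒ Q>K, reverse
Step 1:
                   A          B          M
  I           0.7664     0.1555     0.2717
  C          0.04686    0.09372    -0.1406
  E           0.8133     0.2492     0.1311
  solve Keq expr → x = -0.04686; check Q = 0.04462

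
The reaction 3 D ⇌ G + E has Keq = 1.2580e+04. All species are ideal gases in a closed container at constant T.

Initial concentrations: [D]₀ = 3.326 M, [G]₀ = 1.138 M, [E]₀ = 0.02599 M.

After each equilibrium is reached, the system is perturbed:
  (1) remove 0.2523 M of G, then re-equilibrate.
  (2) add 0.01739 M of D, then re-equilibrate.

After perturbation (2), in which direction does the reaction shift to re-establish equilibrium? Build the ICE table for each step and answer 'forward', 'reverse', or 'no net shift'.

Direction: forward

Q₀ = 8.0386e-04 vs Keq = 1.2580e+04 ⇒ Q<K, forward
Step 1:
                    D           G           E
  Initial       3.326       1.138     0.02599
  Change       -3.268       1.089       1.089
  Equil       0.05823       2.227       1.115
  solve Keq expr → x = 1.089; check Q = 1.2580e+04
Then remove 0.2523 M of G.
Step 2:
                    D           G           E
  Initial     0.05823       1.975       1.115
  Change    -0.002268  7.5589e-04  7.5589e-04
  Equil       0.05596       1.976       1.116
  solve Keq expr → x = 7.5589e-04; check Q = 1.2580e+04
Then add 0.01739 M of D.
Step 3:
                    D           G           E
  Initial     0.07335       1.976       1.116
  Change     -0.01724    0.005747    0.005747
  Equil       0.05611       1.981       1.122
  solve Keq expr → x = 0.005747; check Q = 1.2580e+04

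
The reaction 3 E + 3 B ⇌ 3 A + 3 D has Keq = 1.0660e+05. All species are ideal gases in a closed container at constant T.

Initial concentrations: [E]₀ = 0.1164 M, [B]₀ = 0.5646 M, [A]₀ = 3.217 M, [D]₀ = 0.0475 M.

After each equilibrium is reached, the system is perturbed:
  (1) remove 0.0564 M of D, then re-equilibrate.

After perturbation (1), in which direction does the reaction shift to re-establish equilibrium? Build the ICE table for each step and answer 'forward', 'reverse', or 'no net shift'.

Q₀ = 12.57 vs Keq = 1.0660e+05 ⇒ Q<K, forward
Step 1:
                    E           B           A           D
  I            0.1164      0.5646       3.217      0.0475
  C          -0.09517    -0.09517     0.09517     0.09517
  E           0.02123      0.4694       3.312      0.1427
  solve Keq expr → x = 0.03172; check Q = 1.0660e+05
Then remove 0.0564 M of D.
Step 2:
                    E           B           A           D
  I           0.02123      0.4694       3.312     0.08627
  C         -0.007094   -0.007094    0.007094    0.007094
  E           0.01414      0.4623       3.319     0.09336
  solve Keq expr → x = 0.002365; check Q = 1.0660e+05

Direction: forward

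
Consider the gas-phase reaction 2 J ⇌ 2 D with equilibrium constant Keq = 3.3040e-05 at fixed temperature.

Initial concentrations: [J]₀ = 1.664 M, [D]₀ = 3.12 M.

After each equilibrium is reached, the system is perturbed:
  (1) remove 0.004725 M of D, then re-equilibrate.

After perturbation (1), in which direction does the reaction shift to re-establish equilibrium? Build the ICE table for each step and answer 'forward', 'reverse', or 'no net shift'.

Q₀ = 3.516 vs Keq = 3.3040e-05 ⇒ Q>K, reverse
Step 1:
                  J         D
  init        1.664      3.12
  Δ           3.093    -3.093
  eq          4.757   0.02734
  solve Keq expr → x = -1.546; check Q = 3.3040e-05
Then remove 0.004725 M of D.
Step 2:
                  J         D
  init        4.757   0.02262
  Δ       -0.004698  0.004698
  eq          4.752   0.02731
  solve Keq expr → x = 0.002349; check Q = 3.3040e-05

Direction: forward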